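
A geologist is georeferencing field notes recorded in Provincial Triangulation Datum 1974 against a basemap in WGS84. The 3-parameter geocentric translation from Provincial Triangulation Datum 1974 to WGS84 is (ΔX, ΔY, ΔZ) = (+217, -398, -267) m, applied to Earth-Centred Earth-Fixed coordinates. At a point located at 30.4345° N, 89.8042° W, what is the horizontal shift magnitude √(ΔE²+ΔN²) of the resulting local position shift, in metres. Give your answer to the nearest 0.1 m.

The local east axis at (φ, λ) is (−sin λ, cos λ, 0), so ΔE = −sin(-89.8042°)·217 + cos(-89.8042°)·(-398) = 215.64 m.
The local north axis is (−sin φ cos λ, −sin φ sin λ, cos φ), giving ΔN = -0.376 − 201.607 − 230.210 = -432.19 m.
Horizontal magnitude = √(ΔE² + ΔN²) = √(215.64² + (-432.19)²) = 483.00 m.

483.0 m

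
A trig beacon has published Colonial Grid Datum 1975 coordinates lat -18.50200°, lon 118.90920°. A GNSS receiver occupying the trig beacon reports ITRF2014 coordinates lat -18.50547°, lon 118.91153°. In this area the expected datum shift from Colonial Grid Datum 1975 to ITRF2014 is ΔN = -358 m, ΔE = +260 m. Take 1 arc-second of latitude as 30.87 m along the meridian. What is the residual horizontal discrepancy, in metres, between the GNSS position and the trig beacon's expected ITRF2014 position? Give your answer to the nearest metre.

Observed coordinate differences: Δφ = -0.00347°, Δλ = +0.00233°.
Converting to metres (1° lat = 111132 m, cos φ = 0.948313): observed ΔN = -385.6 m, observed ΔE = 245.6 m.
Subtracting the expected shift leaves a residual of -385.6 − (-358) = -27.6 m north and 245.6 − (260) = -14.4 m east.
Residual distance = √((-27.6)² + (-14.4)²) = 31.2 m.

31 m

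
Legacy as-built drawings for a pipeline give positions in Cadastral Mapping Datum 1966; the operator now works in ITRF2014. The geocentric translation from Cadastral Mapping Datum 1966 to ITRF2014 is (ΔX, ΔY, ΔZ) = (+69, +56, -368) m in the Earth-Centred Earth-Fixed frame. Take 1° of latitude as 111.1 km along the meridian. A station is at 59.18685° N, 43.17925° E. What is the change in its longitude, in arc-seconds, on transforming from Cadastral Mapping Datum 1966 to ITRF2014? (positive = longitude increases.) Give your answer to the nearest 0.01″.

sin φ = 0.858842, cos φ = 0.512240, sin λ = 0.684283, cos λ = 0.729216.
East component: ΔE = −sin λ·ΔX + cos λ·ΔY = −(0.684283)(69) + (0.729216)(56) = -6.38 m.
1° of latitude spans 111100 m; at latitude φ, 1° of longitude spans that × cos φ = 56909.9 m, so Δλ = -6.38 / 56909.9 × 3600 = -0.404″.

Δλ = -0.40″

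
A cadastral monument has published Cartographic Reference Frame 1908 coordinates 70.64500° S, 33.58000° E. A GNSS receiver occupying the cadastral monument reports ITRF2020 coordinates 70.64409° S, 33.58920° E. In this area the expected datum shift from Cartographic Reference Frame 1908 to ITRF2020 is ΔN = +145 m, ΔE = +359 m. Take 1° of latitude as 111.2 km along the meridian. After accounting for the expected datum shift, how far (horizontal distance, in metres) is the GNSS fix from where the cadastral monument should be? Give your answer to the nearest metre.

48 m

Observed coordinate differences: Δφ = +0.00091°, Δλ = +0.00920°.
Converting to metres (1° lat = 111200 m, cos φ = 0.331420): observed ΔN = 101.2 m, observed ΔE = 339.1 m.
Subtracting the expected shift leaves a residual of 101.2 − (145) = -43.8 m north and 339.1 − (359) = -19.9 m east.
Residual distance = √((-43.8)² + (-19.9)²) = 48.1 m.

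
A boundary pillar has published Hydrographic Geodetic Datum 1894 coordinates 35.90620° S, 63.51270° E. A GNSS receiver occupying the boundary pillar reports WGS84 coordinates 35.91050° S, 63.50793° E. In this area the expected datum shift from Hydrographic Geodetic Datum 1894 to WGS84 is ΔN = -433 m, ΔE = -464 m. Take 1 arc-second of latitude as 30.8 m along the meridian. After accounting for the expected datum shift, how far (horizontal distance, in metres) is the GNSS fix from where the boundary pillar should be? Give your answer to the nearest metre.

56 m

Observed coordinate differences: Δφ = -0.00430°, Δλ = -0.00477°.
Converting to metres (1° lat = 110880 m, cos φ = 0.809978): observed ΔN = -476.8 m, observed ΔE = -428.4 m.
Subtracting the expected shift leaves a residual of -476.8 − (-433) = -43.8 m north and -428.4 − (-464) = 35.6 m east.
Residual distance = √((-43.8)² + 35.6²) = 56.4 m.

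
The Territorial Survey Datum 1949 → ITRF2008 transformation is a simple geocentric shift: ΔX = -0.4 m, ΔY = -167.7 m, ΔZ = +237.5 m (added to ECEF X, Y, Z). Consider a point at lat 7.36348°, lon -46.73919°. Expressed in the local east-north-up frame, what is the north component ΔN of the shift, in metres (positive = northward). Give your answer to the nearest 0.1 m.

ΔN = 219.9 m

At φ = 7.36348°, λ = -46.73919°: sin φ = 0.128163, cos φ = 0.991753, sin λ = -0.728242, cos λ = 0.685320.
ΔN = −sin φ cos λ·ΔX − sin φ sin λ·ΔY + cos φ·ΔZ = −(0.128163)(0.685320)(-0.4) − (0.128163)(-0.728242)(-167.7) + (0.991753)(237.5) = 219.92 m.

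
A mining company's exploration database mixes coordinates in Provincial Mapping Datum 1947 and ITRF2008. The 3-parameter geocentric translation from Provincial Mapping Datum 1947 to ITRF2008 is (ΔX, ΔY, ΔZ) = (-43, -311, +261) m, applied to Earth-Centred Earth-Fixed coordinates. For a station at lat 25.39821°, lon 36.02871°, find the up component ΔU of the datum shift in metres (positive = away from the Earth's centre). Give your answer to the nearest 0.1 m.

ΔU = -84.7 m

At φ = 25.39821°, λ = 36.02871°: sin φ = 0.428907, cos φ = 0.903349, sin λ = 0.588191, cos λ = 0.808722.
ΔU = cos φ cos λ·ΔX + cos φ sin λ·ΔY + sin φ·ΔZ = (0.903349)(0.808722)(-43) + (0.903349)(0.588191)(-311) + (0.428907)(261) = -84.72 m.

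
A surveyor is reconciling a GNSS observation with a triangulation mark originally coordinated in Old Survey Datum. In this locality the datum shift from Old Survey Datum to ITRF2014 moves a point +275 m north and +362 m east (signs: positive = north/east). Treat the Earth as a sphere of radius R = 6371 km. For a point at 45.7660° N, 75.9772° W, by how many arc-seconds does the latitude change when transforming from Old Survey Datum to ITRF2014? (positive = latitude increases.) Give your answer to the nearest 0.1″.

On a sphere of radius R, 1 rad of latitude = R, so Δφ = ΔN / R = 275.0 / 6371000 = 4.3164e-05 rad = 8.903″.

Δφ = 8.9″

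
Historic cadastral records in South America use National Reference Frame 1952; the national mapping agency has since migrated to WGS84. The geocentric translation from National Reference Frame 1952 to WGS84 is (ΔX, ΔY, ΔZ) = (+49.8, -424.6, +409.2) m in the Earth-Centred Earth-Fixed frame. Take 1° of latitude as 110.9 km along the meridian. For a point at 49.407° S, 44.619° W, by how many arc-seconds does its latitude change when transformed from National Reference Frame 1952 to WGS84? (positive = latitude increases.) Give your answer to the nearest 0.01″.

sin φ = -0.759351, cos φ = 0.650681, sin λ = -0.702389, cos λ = 0.711793.
North component: ΔN = −sin φ cos λ·ΔX − sin φ sin λ·ΔY + cos φ·ΔZ = −(-0.759351)(0.711793)(49.8) − (-0.759351)(-0.702389)(-424.6) + (0.650681)(409.2) = 519.64 m.
1° of latitude spans 110900 m, so Δφ = 519.64 / 110900 × 3600 = 16.868″.

Δφ = 16.87″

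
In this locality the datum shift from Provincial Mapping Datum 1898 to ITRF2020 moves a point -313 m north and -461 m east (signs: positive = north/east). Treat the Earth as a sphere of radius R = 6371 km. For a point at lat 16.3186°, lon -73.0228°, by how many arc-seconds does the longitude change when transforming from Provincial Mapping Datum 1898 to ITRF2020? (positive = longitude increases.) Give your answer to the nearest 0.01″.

Δλ = -15.55″

At latitude 16.3186°, cos φ = 0.959714.
One radian of longitude at latitude φ spans R cos φ, so Δλ = ΔE / (R cos φ) = -461.0 / (6371000 × 0.959714) = -7.5397e-05 rad = -15.552″.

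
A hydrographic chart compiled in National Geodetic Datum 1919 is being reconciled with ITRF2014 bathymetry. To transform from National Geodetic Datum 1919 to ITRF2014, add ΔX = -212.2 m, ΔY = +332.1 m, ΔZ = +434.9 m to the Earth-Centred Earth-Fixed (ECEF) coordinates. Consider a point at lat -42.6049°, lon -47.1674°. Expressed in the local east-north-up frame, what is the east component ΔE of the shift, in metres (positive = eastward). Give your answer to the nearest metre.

At φ = -42.6049°, λ = -47.1674°: sin φ = -0.676939, cos φ = 0.736039, sin λ = -0.733343, cos λ = 0.679859.
ΔE = −sin λ·ΔX + cos λ·ΔY = −(-0.733343)·(-212.2) + (0.679859)·(332.1) = 70.17 m.

ΔE = 70 m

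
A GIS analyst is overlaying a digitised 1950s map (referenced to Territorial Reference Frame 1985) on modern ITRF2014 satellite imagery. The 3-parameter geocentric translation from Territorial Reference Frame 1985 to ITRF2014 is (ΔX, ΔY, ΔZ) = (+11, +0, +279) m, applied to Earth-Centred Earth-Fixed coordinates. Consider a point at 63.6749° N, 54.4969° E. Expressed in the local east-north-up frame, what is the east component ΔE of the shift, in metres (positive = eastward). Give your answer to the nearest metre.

The local east axis at (φ, λ) is (−sin λ, cos λ, 0), so ΔE = −sin(54.4969°)·11 + cos(54.4969°)·0 = -8.95 m.

ΔE = -9 m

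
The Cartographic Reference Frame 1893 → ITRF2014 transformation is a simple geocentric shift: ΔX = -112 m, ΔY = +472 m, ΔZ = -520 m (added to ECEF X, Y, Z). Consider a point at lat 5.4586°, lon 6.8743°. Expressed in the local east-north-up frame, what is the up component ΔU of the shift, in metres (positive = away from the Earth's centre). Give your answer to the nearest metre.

At φ = 5.4586°, λ = 6.8743°: sin φ = 0.095126, cos φ = 0.995465, sin λ = 0.119692, cos λ = 0.992811.
ΔU = cos φ cos λ·ΔX + cos φ sin λ·ΔY + sin φ·ΔZ = (0.995465)(0.992811)(-112) + (0.995465)(0.119692)(472) + (0.095126)(-520) = -103.92 m.

ΔU = -104 m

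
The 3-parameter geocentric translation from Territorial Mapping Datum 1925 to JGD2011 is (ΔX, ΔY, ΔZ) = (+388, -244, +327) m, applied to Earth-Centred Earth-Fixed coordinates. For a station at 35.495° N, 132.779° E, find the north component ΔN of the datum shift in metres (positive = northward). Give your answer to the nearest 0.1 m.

At φ = 35.495°, λ = 132.779°: sin φ = 0.580632, cos φ = 0.814166, sin λ = 0.733979, cos λ = -0.679172.
ΔN = −sin φ cos λ·ΔX − sin φ sin λ·ΔY + cos φ·ΔZ = −(0.580632)(-0.679172)(388) − (0.580632)(0.733979)(-244) + (0.814166)(327) = 523.23 m.

ΔN = 523.2 m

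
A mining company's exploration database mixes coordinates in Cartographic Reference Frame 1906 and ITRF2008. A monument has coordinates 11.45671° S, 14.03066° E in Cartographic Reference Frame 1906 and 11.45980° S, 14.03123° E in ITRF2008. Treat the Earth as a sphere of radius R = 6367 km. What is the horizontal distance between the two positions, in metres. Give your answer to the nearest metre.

349 m

Δφ = -11.45980° − -11.45671° = -0.00309°; Δλ = 14.03123° − 14.03066° = +0.00057°.
1° along a meridian = πR/180 = 111125 m.
ΔN = Δφ × 111125 = -343.4 m; ΔE = Δλ × 111125 × cos(-11.45671°) = +0.00057 × 111125 × 0.980075 = 62.1 m.
Distance = √(ΔE² + ΔN²) = √(62.1² + (-343.4)²) = 348.9 m.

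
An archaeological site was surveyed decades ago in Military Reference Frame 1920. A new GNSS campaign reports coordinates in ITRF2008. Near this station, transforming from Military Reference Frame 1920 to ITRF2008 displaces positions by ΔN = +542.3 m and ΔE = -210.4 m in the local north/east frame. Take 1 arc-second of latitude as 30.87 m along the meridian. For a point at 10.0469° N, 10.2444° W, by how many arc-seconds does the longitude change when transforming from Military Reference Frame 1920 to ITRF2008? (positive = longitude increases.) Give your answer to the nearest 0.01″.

At latitude 10.0469°, cos φ = 0.984665.
1″ of longitude at this latitude = 30.87 × cos φ = 30.3966 m, so Δλ = -210.4 / 30.3966 = -6.922″.

Δλ = -6.92″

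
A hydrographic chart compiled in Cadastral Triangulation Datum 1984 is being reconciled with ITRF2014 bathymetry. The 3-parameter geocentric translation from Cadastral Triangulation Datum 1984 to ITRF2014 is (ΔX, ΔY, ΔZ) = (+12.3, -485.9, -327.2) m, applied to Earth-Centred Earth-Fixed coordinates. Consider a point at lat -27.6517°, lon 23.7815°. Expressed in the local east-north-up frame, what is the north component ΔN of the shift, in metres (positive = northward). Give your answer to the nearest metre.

At φ = -27.6517°, λ = 23.7815°: sin φ = -0.464095, cos φ = 0.885785, sin λ = 0.403250, cos λ = 0.915090.
ΔN = −sin φ cos λ·ΔX − sin φ sin λ·ΔY + cos φ·ΔZ = −(-0.464095)(0.915090)(12.3) − (-0.464095)(0.403250)(-485.9) + (0.885785)(-327.2) = -375.54 m.

ΔN = -376 m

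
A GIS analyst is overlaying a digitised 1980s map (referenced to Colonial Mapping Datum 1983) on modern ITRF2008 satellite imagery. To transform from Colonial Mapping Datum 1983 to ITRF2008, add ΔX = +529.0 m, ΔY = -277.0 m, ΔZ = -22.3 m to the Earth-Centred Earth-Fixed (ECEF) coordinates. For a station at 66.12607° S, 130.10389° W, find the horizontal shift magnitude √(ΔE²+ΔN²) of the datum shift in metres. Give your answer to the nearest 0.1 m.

596.7 m

At φ = -66.12607°, λ = -130.10389°: sin φ = -0.914438, cos φ = 0.404726, sin λ = -0.764878, cos λ = -0.644176.
ΔE = −sin λ·ΔX + cos λ·ΔY = −(-0.764878)·(529.0) + (-0.644176)·(-277.0) = 583.06 m.
ΔN = −sin φ cos λ·ΔX − sin φ sin λ·ΔY + cos φ·ΔZ = −(-0.914438)(-0.644176)(529.0) − (-0.914438)(-0.764878)(-277.0) + (0.404726)(-22.3) = -126.89 m.
Horizontal magnitude = √(ΔE² + ΔN²) = √(583.06² + (-126.89)²) = 596.71 m.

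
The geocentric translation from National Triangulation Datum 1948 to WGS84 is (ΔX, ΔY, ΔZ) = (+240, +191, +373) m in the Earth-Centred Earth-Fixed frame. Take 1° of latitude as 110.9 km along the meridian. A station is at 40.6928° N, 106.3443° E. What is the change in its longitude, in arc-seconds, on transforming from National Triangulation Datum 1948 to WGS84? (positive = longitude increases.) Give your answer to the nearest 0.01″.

Δλ = -12.16″

sin φ = 0.652003, cos φ = 0.758216, sin λ = 0.959588, cos λ = -0.281409.
East component: ΔE = −sin λ·ΔX + cos λ·ΔY = −(0.959588)(240) + (-0.281409)(191) = -284.05 m.
1° of latitude spans 110900 m; at latitude φ, 1° of longitude spans that × cos φ = 84086.2 m, so Δλ = -284.05 / 84086.2 × 3600 = -12.161″.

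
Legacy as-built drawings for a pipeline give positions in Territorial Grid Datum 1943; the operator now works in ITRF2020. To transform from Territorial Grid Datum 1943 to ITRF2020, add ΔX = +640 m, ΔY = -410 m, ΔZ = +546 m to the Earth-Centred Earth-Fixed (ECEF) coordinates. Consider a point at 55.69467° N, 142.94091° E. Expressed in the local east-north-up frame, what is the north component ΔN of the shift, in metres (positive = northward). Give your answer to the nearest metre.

At φ = 55.69467°, λ = 142.94091°: sin φ = 0.826046, cos φ = 0.563603, sin λ = 0.602638, cos λ = -0.798014.
ΔN = −sin φ cos λ·ΔX − sin φ sin λ·ΔY + cos φ·ΔZ = −(0.826046)(-0.798014)(640) − (0.826046)(0.602638)(-410) + (0.563603)(546) = 933.71 m.

ΔN = 934 m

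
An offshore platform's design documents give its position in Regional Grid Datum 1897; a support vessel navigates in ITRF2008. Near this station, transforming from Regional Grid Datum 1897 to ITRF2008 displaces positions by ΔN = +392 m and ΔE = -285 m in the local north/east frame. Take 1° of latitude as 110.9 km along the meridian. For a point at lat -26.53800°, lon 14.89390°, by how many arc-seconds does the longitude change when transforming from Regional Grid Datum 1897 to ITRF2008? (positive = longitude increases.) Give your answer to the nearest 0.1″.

Δλ = -10.3″

At latitude -26.53800°, cos φ = 0.894638.
1° of longitude at this latitude = 110.9 × cos φ = 99.22 km, so Δλ = -285.0 / 99215.4 = -0.0028725° = -10.341″.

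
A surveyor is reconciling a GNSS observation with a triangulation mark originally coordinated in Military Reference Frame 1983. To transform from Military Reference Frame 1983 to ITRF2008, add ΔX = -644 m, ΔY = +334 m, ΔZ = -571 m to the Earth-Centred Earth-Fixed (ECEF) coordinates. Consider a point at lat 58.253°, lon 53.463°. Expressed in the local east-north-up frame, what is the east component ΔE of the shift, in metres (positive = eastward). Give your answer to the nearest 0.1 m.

ΔE = 716.3 m

The local east axis at (φ, λ) is (−sin λ, cos λ, 0), so ΔE = −sin(53.463°)·(-644) + cos(53.463°)·334 = 716.28 m.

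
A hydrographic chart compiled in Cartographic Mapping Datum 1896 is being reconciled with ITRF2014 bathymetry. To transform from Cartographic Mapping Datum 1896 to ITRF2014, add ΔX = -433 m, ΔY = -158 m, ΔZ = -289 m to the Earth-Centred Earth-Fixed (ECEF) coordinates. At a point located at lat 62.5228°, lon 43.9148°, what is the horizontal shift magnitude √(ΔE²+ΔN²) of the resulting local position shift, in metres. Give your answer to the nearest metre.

304 m

At φ = 62.5228°, λ = 43.9148°: sin φ = 0.887195, cos φ = 0.461396, sin λ = 0.693588, cos λ = 0.720372.
ΔE = −sin λ·ΔX + cos λ·ΔY = −(0.693588)·(-433) + (0.720372)·(-158) = 186.50 m.
ΔN = −sin φ cos λ·ΔX − sin φ sin λ·ΔY + cos φ·ΔZ = −(0.887195)(0.720372)(-433) − (0.887195)(0.693588)(-158) + (0.461396)(-289) = 240.62 m.
Horizontal magnitude = √(ΔE² + ΔN²) = √(186.50² + 240.62²) = 304.43 m.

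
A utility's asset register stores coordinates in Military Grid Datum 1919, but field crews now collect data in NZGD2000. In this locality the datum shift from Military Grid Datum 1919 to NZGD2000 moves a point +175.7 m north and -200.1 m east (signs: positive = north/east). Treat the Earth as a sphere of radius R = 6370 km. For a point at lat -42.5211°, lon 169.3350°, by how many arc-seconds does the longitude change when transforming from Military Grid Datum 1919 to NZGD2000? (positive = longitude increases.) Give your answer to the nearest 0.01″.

Δλ = -8.79″

At latitude -42.5211°, cos φ = 0.737028.
One radian of longitude at latitude φ spans R cos φ, so Δλ = ΔE / (R cos φ) = -200.1 / (6370000 × 0.737028) = -4.2621e-05 rad = -8.791″.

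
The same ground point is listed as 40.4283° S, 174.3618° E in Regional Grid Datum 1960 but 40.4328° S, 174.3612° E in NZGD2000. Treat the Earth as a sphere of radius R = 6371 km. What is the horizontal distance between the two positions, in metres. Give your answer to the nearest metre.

503 m

Δφ = -40.4328° − -40.4283° = -0.0045°; Δλ = 174.3612° − 174.3618° = -0.0006°.
1° along a meridian = πR/180 = 111195 m.
ΔN = Δφ × 111195 = -500.4 m; ΔE = Δλ × 111195 × cos(-40.4283°) = -0.0006 × 111195 × 0.761218 = -50.8 m.
Distance = √(ΔE² + ΔN²) = √((-50.8)² + (-500.4)²) = 502.9 m.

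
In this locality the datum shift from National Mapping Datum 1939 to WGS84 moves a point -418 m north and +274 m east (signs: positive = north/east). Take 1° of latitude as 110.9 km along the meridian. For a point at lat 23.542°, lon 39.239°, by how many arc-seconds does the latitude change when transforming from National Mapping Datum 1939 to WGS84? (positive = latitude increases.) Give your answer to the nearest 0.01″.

1° of latitude = 110.9 km, so Δφ = -418.0 / 110900 = -0.0037692° = -13.569″.

Δφ = -13.57″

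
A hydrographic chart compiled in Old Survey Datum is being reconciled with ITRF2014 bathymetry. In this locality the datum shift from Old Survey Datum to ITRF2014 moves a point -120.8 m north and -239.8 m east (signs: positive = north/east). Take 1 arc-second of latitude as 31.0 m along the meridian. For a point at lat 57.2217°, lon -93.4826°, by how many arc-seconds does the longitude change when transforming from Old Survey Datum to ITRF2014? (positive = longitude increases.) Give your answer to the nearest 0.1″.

Δλ = -14.3″

At latitude 57.2217°, cos φ = 0.541390.
1″ of longitude at this latitude = 31.00 × cos φ = 16.7831 m, so Δλ = -239.8 / 16.7831 = -14.288″.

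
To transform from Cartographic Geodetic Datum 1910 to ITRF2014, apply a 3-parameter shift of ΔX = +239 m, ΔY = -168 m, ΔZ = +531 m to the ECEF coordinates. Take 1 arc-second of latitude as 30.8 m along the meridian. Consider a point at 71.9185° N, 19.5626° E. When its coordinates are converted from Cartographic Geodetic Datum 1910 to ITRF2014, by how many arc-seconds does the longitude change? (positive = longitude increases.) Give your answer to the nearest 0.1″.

Δλ = -24.9″

sin φ = 0.950616, cos φ = 0.310370, sin λ = 0.334837, cos λ = 0.942276.
East component: ΔE = −sin λ·ΔX + cos λ·ΔY = −(0.334837)(239) + (0.942276)(-168) = -238.33 m.
1° of latitude spans 3600 × 30.80 = 110880 m; at latitude φ, 1° of longitude spans that × cos φ = 34413.8 m, so Δλ = -238.33 / 34413.8 × 3600 = -24.931″.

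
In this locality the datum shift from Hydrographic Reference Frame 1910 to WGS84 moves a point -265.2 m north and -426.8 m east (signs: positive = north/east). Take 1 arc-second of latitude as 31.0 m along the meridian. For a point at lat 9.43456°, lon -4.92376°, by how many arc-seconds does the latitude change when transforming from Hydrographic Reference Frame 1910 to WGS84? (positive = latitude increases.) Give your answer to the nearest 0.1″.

1″ of latitude = 31.00 m, so Δφ = -265.2 / 31.00 = -8.555″.

Δφ = -8.6″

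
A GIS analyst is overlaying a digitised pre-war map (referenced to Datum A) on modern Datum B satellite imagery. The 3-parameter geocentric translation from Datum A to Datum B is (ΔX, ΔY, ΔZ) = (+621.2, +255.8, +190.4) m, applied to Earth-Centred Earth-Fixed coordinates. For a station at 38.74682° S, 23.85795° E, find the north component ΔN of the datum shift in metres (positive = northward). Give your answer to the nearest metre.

The local north axis is (−sin φ cos λ, −sin φ sin λ, cos φ), giving ΔN = 355.574 + 64.756 + 148.497 = 568.83 m.

ΔN = 569 m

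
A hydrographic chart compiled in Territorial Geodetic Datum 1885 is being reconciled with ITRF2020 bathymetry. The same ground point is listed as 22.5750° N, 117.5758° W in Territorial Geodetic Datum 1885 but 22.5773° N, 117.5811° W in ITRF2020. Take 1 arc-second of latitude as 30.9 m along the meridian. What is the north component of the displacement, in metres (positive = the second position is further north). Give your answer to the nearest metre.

Δφ = 22.5773° − 22.5750° = +0.0023°; Δλ = -117.5811° − -117.5758° = -0.0053°.
1° of latitude = 3600 × 30.90 = 111240 m.
ΔN = Δφ × 111240 = 255.9 m; ΔE = Δλ × 111240 × cos(22.5750°) = -0.0053 × 111240 × 0.923378 = -544.4 m.

ΔN = 256 m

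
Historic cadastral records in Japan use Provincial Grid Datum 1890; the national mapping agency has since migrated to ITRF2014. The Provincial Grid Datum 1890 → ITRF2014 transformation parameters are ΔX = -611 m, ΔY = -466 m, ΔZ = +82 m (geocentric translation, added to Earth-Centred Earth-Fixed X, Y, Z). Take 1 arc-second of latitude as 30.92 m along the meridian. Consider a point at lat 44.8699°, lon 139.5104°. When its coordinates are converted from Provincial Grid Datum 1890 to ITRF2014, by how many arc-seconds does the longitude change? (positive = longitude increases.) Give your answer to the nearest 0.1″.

Δλ = 34.3″

sin φ = 0.705499, cos φ = 0.708711, sin λ = 0.649310, cos λ = -0.760524.
East component: ΔE = −sin λ·ΔX + cos λ·ΔY = −(0.649310)(-611) + (-0.760524)(-466) = 751.13 m.
1° of latitude spans 3600 × 30.92 = 111312 m; at latitude φ, 1° of longitude spans that × cos φ = 78888.0 m, so Δλ = 751.13 / 78888.0 × 3600 = 34.277″.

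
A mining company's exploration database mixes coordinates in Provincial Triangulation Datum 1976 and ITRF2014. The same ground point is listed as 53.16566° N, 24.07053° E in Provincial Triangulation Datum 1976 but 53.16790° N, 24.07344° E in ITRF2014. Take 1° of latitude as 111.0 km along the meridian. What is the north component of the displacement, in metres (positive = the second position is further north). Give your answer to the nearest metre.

ΔN = 249 m

Δφ = 53.16790° − 53.16566° = +0.00224°; Δλ = 24.07344° − 24.07053° = +0.00291°.
ΔN = Δφ × 111000 = 248.6 m; ΔE = Δλ × 111000 × cos(53.16566°) = +0.00291 × 111000 × 0.599503 = 193.6 m.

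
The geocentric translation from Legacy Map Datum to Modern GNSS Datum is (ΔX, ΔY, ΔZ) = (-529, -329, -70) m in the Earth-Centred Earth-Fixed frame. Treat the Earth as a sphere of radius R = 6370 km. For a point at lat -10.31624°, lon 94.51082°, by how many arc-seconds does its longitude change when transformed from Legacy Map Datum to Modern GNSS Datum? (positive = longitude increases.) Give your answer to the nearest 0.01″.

Δλ = 18.21″

sin φ = -0.179081, cos φ = 0.983834, sin λ = 0.996902, cos λ = -0.078647.
East component: ΔE = −sin λ·ΔX + cos λ·ΔY = −(0.996902)(-529) + (-0.078647)(-329) = 553.24 m.
1° of latitude spans πR/180 = 111177 m; at latitude φ, 1° of longitude spans that × cos φ = 109380.2 m, so Δλ = 553.24 / 109380.2 × 3600 = 18.209″.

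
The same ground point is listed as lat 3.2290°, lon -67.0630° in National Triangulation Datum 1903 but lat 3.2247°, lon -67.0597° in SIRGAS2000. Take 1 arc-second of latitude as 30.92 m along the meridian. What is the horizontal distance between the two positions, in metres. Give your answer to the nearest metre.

Δφ = 3.2247° − 3.2290° = -0.0043°; Δλ = -67.0597° − -67.0630° = +0.0033°.
1° of latitude = 3600 × 30.92 = 111312 m.
ΔN = Δφ × 111312 = -478.6 m; ΔE = Δλ × 111312 × cos(3.2290°) = +0.0033 × 111312 × 0.998412 = 366.7 m.
Distance = √(ΔE² + ΔN²) = √(366.7² + (-478.6)²) = 603.0 m.

603 m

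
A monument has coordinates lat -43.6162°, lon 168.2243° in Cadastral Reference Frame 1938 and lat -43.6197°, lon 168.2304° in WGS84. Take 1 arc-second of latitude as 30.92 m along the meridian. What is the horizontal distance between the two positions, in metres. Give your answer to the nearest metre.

627 m

Δφ = -43.6197° − -43.6162° = -0.0035°; Δλ = 168.2304° − 168.2243° = +0.0061°.
1° of latitude = 3600 × 30.92 = 111312 m.
ΔN = Δφ × 111312 = -389.6 m; ΔE = Δλ × 111312 × cos(-43.6162°) = +0.0061 × 111312 × 0.723977 = 491.6 m.
Distance = √(ΔE² + ΔN²) = √(491.6² + (-389.6)²) = 627.2 m.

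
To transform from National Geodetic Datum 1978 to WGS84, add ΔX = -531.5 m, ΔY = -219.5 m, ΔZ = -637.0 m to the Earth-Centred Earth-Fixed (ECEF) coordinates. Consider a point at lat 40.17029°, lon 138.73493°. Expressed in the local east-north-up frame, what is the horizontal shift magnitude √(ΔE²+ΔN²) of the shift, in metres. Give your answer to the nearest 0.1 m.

At φ = 40.17029°, λ = 138.73493°: sin φ = 0.645062, cos φ = 0.764131, sin λ = 0.659544, cos λ = -0.751666.
ΔE = −sin λ·ΔX + cos λ·ΔY = −(0.659544)·(-531.5) + (-0.751666)·(-219.5) = 515.54 m.
ΔN = −sin φ cos λ·ΔX − sin φ sin λ·ΔY + cos φ·ΔZ = −(0.645062)(-0.751666)(-531.5) − (0.645062)(0.659544)(-219.5) + (0.764131)(-637.0) = -651.07 m.
Horizontal magnitude = √(ΔE² + ΔN²) = √(515.54² + (-651.07)²) = 830.47 m.

830.5 m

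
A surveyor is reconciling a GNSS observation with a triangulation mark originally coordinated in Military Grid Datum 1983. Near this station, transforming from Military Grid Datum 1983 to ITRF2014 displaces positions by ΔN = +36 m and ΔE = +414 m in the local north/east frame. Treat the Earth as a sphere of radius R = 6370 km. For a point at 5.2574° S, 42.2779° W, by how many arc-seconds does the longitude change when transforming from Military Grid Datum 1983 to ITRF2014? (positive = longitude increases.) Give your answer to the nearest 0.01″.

At latitude -5.2574°, cos φ = 0.995793.
One radian of longitude at latitude φ spans R cos φ, so Δλ = ΔE / (R cos φ) = 414.0 / (6370000 × 0.995793) = 6.5267e-05 rad = 13.462″.

Δλ = 13.46″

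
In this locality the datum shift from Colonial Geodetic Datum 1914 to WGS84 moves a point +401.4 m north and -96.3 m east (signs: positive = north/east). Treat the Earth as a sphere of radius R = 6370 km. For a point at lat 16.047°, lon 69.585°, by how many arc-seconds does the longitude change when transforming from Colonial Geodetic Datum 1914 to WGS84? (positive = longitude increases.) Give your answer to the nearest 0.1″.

Δλ = -3.2″

At latitude 16.047°, cos φ = 0.961035.
One radian of longitude at latitude φ spans R cos φ, so Δλ = ΔE / (R cos φ) = -96.3 / (6370000 × 0.961035) = -1.5731e-05 rad = -3.245″.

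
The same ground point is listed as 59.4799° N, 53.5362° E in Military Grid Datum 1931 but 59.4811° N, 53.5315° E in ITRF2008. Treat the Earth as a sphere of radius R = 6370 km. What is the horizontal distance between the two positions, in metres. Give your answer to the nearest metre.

Δφ = 59.4811° − 59.4799° = +0.0012°; Δλ = 53.5315° − 53.5362° = -0.0047°.
1° along a meridian = πR/180 = 111177 m.
ΔN = Δφ × 111177 = 133.4 m; ΔE = Δλ × 111177 × cos(59.4799°) = -0.0047 × 111177 × 0.507841 = -265.4 m.
Distance = √(ΔE² + ΔN²) = √((-265.4)² + 133.4²) = 297.0 m.

297 m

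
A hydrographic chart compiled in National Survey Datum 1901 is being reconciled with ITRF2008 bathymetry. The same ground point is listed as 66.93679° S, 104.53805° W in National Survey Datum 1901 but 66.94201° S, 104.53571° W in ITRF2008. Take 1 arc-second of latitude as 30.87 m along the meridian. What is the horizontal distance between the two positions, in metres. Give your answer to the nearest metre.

Δφ = -66.94201° − -66.93679° = -0.00522°; Δλ = -104.53571° − -104.53805° = +0.00234°.
1° of latitude = 3600 × 30.87 = 111132 m.
ΔN = Δφ × 111132 = -580.1 m; ΔE = Δλ × 111132 × cos(-66.93679°) = +0.00234 × 111132 × 0.391746 = 101.9 m.
Distance = √(ΔE² + ΔN²) = √(101.9² + (-580.1)²) = 589.0 m.

589 m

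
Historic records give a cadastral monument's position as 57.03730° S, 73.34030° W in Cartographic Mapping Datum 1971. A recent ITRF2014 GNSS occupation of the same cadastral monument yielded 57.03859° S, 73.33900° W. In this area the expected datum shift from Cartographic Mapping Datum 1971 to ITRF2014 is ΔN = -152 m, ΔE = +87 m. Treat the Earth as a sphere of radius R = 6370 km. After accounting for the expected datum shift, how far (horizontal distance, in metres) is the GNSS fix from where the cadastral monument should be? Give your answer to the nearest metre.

Observed coordinate differences: Δφ = -0.00129°, Δλ = +0.00130°.
Converting to metres (1° lat = 111177 m, cos φ = 0.544093): observed ΔN = -143.4 m, observed ΔE = 78.6 m.
Subtracting the expected shift leaves a residual of -143.4 − (-152) = 8.6 m north and 78.6 − (87) = -8.4 m east.
Residual distance = √(8.6² + (-8.4)²) = 12.0 m.

12 m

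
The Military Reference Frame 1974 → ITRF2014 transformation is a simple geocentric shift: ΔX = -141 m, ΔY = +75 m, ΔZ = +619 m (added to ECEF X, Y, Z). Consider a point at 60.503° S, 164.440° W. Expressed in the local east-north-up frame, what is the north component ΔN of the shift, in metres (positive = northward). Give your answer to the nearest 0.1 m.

The local north axis is (−sin φ cos λ, −sin φ sin λ, cos φ), giving ΔN = 118.226 − 17.511 + 304.782 = 405.50 m.

ΔN = 405.5 m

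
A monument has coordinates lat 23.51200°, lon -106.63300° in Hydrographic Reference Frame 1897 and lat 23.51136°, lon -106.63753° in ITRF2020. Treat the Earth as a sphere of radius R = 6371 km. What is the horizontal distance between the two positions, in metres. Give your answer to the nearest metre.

467 m

Δφ = 23.51136° − 23.51200° = -0.00064°; Δλ = -106.63753° − -106.63300° = -0.00453°.
1° along a meridian = πR/180 = 111195 m.
ΔN = Δφ × 111195 = -71.2 m; ΔE = Δλ × 111195 × cos(23.51200°) = -0.00453 × 111195 × 0.916977 = -461.9 m.
Distance = √(ΔE² + ΔN²) = √((-461.9)² + (-71.2)²) = 467.3 m.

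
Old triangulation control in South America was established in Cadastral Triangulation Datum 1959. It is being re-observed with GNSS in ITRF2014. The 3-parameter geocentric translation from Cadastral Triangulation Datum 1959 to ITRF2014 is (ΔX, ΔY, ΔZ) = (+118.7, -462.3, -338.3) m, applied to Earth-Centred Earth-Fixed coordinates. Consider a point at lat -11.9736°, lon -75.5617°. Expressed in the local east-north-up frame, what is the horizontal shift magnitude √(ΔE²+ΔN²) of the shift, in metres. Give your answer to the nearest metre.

At φ = -11.9736°, λ = -75.5617°: sin φ = -0.207461, cos φ = 0.978243, sin λ = -0.968417, cos λ = 0.249337.
ΔE = −sin λ·ΔX + cos λ·ΔY = −(-0.968417)·(118.7) + (0.249337)·(-462.3) = -0.32 m.
ΔN = −sin φ cos λ·ΔX − sin φ sin λ·ΔY + cos φ·ΔZ = −(-0.207461)(0.249337)(118.7) − (-0.207461)(-0.968417)(-462.3) + (0.978243)(-338.3) = -231.92 m.
Horizontal magnitude = √(ΔE² + ΔN²) = √((-0.32)² + (-231.92)²) = 231.92 m.

232 m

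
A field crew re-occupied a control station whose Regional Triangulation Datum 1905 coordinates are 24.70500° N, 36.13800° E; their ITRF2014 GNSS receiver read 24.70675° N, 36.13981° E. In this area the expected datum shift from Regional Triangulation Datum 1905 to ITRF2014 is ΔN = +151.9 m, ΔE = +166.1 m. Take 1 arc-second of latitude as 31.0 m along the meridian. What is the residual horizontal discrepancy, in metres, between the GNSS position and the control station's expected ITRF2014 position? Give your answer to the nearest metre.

47 m

Observed coordinate differences: Δφ = +0.00175°, Δλ = +0.00181°.
Converting to metres (1° lat = 111600 m, cos φ = 0.908472): observed ΔN = 195.3 m, observed ΔE = 183.5 m.
Subtracting the expected shift leaves a residual of 195.3 − (151.9) = 43.4 m north and 183.5 − (166.1) = 17.4 m east.
Residual distance = √(43.4² + 17.4²) = 46.8 m.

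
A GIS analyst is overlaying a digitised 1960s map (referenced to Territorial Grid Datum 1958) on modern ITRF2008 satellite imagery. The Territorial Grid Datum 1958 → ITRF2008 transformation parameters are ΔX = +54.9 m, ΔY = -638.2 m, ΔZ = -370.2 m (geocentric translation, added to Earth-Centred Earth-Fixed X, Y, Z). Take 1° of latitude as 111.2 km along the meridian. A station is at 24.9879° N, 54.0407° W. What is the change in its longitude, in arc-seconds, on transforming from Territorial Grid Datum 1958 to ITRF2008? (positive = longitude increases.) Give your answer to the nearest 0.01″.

sin φ = 0.422427, cos φ = 0.906397, sin λ = -0.809434, cos λ = 0.587210.
East component: ΔE = −sin λ·ΔX + cos λ·ΔY = −(-0.809434)(54.9) + (0.587210)(-638.2) = -330.32 m.
1° of latitude spans 111200 m; at latitude φ, 1° of longitude spans that × cos φ = 100791.3 m, so Δλ = -330.32 / 100791.3 × 3600 = -11.798″.

Δλ = -11.80″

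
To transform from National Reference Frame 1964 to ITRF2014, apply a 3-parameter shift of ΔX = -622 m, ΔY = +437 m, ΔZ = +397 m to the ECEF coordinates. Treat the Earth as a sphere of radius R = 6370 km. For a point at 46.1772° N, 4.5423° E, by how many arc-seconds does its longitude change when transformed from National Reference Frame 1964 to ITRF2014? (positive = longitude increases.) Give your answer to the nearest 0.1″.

sin φ = 0.721485, cos φ = 0.692430, sin λ = 0.079195, cos λ = 0.996859.
East component: ΔE = −sin λ·ΔX + cos λ·ΔY = −(0.079195)(-622) + (0.996859)(437) = 484.89 m.
1° of latitude spans πR/180 = 111177 m; at latitude φ, 1° of longitude spans that × cos φ = 76982.7 m, so Δλ = 484.89 / 76982.7 × 3600 = 22.675″.

Δλ = 22.7″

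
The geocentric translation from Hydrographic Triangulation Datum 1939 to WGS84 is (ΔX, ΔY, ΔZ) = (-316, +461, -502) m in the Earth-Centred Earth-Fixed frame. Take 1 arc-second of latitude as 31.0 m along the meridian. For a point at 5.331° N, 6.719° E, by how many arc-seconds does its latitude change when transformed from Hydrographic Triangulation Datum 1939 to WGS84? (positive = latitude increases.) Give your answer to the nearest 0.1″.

sin φ = 0.092909, cos φ = 0.995675, sin λ = 0.117000, cos λ = 0.993132.
North component: ΔN = −sin φ cos λ·ΔX − sin φ sin λ·ΔY + cos φ·ΔZ = −(0.092909)(0.993132)(-316) − (0.092909)(0.117000)(461) + (0.995675)(-502) = -475.68 m.
1° of latitude spans 3600 × 31.00 = 111600 m, so Δφ = -475.68 / 111600 × 3600 = -15.345″.

Δφ = -15.3″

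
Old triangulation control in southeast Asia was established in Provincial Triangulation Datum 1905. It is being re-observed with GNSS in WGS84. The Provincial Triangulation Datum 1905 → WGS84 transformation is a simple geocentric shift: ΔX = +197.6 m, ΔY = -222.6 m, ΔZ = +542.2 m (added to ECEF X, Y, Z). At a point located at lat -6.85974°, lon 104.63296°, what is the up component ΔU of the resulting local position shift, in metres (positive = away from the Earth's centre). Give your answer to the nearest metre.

The local up (radial) axis is (cos φ cos λ, cos φ sin λ, sin φ), giving ΔU = -49.562 − 213.838 − 64.760 = -328.16 m.

ΔU = -328 m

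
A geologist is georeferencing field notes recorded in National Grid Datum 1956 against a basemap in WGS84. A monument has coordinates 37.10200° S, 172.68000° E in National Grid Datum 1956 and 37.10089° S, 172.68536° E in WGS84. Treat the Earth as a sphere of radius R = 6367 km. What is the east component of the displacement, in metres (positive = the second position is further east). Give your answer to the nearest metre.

Δφ = -37.10089° − -37.10200° = +0.00111°; Δλ = 172.68536° − 172.68000° = +0.00536°.
1° along a meridian = πR/180 = 111125 m.
ΔN = Δφ × 111125 = 123.3 m; ΔE = Δλ × 111125 × cos(-37.10200°) = +0.00536 × 111125 × 0.797563 = 475.1 m.

ΔE = 475 m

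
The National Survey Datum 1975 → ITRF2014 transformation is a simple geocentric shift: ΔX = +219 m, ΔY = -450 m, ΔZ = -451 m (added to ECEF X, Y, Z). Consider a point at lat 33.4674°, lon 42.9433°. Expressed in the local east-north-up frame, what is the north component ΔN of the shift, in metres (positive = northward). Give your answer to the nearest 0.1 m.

The local north axis is (−sin φ cos λ, −sin φ sin λ, cos φ), giving ΔN = -88.407 + 169.064 − 376.224 = -295.57 m.

ΔN = -295.6 m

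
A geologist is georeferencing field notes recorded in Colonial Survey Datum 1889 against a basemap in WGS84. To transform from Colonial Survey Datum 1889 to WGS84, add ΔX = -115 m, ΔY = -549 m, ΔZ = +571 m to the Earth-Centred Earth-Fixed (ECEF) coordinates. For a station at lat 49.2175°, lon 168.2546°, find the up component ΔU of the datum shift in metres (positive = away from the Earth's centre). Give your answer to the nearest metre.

ΔU = 433 m

At φ = 49.2175°, λ = 168.2546°: sin φ = 0.757195, cos φ = 0.653189, sin λ = 0.203563, cos λ = -0.979062.
ΔU = cos φ cos λ·ΔX + cos φ sin λ·ΔY + sin φ·ΔZ = (0.653189)(-0.979062)(-115) + (0.653189)(0.203563)(-549) + (0.757195)(571) = 432.90 m.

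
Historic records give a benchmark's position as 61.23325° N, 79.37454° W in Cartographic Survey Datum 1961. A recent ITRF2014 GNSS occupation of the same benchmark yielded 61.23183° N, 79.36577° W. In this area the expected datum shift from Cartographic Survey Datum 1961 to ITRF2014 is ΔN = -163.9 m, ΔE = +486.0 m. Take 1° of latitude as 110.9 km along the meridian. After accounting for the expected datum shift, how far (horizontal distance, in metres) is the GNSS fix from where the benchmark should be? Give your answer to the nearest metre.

Observed coordinate differences: Δφ = -0.00142°, Δλ = +0.00877°.
Converting to metres (1° lat = 110900 m, cos φ = 0.481245): observed ΔN = -157.5 m, observed ΔE = 468.1 m.
Subtracting the expected shift leaves a residual of -157.5 − (-163.9) = 6.4 m north and 468.1 − (486.0) = -17.9 m east.
Residual distance = √(6.4² + (-17.9)²) = 19.1 m.

19 m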